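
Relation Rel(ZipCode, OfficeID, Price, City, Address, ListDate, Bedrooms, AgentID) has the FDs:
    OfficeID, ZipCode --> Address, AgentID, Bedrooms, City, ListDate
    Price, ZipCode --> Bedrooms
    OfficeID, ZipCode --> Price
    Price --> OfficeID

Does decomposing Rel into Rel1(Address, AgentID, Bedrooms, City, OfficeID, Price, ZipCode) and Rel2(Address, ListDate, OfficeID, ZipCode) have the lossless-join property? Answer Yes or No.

Common attributes: {Address, OfficeID, ZipCode}; their closure is {Address, AgentID, Bedrooms, City, ListDate, OfficeID, Price, ZipCode}.
Since Rel1 ⊆ {Address, AgentID, Bedrooms, City, ListDate, OfficeID, Price, ZipCode}, the intersection is a superkey of Rel1; the decomposition is lossless.

Yes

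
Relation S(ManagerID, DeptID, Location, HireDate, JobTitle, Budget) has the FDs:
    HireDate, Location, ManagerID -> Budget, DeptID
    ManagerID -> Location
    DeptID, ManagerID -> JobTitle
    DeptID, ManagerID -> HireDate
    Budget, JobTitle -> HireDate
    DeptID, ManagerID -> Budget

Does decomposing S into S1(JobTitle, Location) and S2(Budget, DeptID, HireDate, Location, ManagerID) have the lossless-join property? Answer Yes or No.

S1 ∩ S2 = {Location}; its closure under F is {Location}.
Neither S1 nor S2 is contained in that closure, so the decomposition is lossy.

No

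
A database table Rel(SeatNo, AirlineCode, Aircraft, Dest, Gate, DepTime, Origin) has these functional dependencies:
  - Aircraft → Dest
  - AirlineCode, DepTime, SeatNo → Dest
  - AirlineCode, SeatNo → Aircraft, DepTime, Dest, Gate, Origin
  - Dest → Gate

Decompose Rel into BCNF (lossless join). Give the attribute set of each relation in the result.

{Aircraft, AirlineCode, DepTime, Origin, SeatNo}; {Aircraft, Dest}; {Dest, Gate}

Candidate key of the original relation: {AirlineCode, SeatNo}.
{Aircraft, AirlineCode, DepTime, Dest, Gate, Origin, SeatNo}: {Aircraft} determines {Aircraft, Dest, Gate} here but is not a superkey — split on Aircraft → Dest, Gate, giving {Aircraft, Dest, Gate} and {Aircraft, AirlineCode, DepTime, Origin, SeatNo}.
{Aircraft, Dest, Gate}: {Dest} determines {Dest, Gate} here but is not a superkey — split on Dest → Gate, giving {Dest, Gate} and {Aircraft, Dest}.
{Dest, Gate} is in BCNF.
{Aircraft, Dest} is in BCNF.
{Aircraft, AirlineCode, DepTime, Origin, SeatNo} is in BCNF.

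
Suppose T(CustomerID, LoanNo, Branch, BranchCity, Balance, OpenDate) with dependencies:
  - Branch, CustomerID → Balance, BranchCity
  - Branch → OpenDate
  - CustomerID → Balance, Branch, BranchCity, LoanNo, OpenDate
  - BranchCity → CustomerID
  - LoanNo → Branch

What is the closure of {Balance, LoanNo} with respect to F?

Start with {Balance, LoanNo}.
LoanNo → Branch applies; add {Branch} → now {Balance, Branch, LoanNo}.
Branch → OpenDate applies; add {OpenDate} → now {Balance, Branch, LoanNo, OpenDate}.
No further FD applies.

{Balance, Branch, LoanNo, OpenDate}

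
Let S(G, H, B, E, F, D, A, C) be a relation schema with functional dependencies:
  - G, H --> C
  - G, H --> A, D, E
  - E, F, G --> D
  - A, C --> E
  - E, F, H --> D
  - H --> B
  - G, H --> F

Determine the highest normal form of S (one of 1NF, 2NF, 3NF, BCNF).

Candidate key: {G, H}. Prime attributes: {G, H}.
E, F, G --> D: {E, F, G}⁺ = {D, E, F, G}, which is not all of the attributes, so the left side is not a superkey — BCNF is violated.
Because {D} is non-prime and the left side of E, F, G --> D is not a superkey, the relation is not in 3NF.
{H} is a proper subset of the key {G, H}, and {H}⁺ contains the non-prime attribute {B} — a partial dependency, so 2NF is violated.

1NF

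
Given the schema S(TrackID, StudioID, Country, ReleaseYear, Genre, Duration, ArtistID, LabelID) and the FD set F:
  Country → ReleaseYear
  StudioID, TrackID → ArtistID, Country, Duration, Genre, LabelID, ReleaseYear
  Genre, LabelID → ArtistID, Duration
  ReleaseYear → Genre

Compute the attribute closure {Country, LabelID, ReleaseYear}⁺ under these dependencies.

Start with {Country, LabelID, ReleaseYear}.
ReleaseYear → Genre applies; add {Genre} → now {Country, Genre, LabelID, ReleaseYear}.
Genre, LabelID → ArtistID, Duration applies; add {ArtistID, Duration} → now {ArtistID, Country, Duration, Genre, LabelID, ReleaseYear}.
No further FD applies.

{ArtistID, Country, Duration, Genre, LabelID, ReleaseYear}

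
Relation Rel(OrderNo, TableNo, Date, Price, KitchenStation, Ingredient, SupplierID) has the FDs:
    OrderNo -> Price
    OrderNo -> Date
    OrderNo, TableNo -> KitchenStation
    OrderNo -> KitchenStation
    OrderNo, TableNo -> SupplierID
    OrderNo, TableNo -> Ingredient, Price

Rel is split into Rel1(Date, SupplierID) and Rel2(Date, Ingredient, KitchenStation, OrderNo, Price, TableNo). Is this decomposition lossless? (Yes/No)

No

The shared attributes are {Date} and {Date}⁺ = {Date}.
Rel1 ⊄ {Date} and Rel2 ⊄ {Date}, so the split is lossy.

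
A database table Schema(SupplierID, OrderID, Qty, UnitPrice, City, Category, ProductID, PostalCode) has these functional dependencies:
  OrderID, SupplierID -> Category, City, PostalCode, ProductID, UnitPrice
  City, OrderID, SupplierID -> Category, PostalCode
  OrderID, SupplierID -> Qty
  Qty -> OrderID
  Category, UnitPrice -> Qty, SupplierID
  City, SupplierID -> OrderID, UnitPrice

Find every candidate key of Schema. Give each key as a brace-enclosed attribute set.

{Category, UnitPrice}⁺ = {Category, City, OrderID, PostalCode, ProductID, Qty, SupplierID, UnitPrice} — all of the relation — so {Category, UnitPrice} is a candidate key.
{City, SupplierID}⁺ = {Category, City, OrderID, PostalCode, ProductID, Qty, SupplierID, UnitPrice} — all of the relation — so {City, SupplierID} is a candidate key.
{OrderID, SupplierID}⁺ = {Category, City, OrderID, PostalCode, ProductID, Qty, SupplierID, UnitPrice} — all of the relation — so {OrderID, SupplierID} is a candidate key.
{Qty, SupplierID}⁺ = {Category, City, OrderID, PostalCode, ProductID, Qty, SupplierID, UnitPrice} — all of the relation — so {Qty, SupplierID} is a candidate key.
Any other superkey properly contains one of these, so there are no further candidate keys.

{Category, UnitPrice}, {City, SupplierID}, {OrderID, SupplierID}, {Qty, SupplierID}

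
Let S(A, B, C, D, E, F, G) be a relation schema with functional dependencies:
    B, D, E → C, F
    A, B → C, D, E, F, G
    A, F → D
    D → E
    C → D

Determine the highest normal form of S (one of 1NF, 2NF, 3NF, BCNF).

Candidate key: {A, B}. Prime attributes: {A, B}.
For B, D, E → C, F we have {B, D, E}⁺ = {B, C, D, E, F}; {B, D, E} is not a superkey, so BCNF fails.
B, D, E → C, F determines the non-prime attributes {C, F} from a non-superkey — 3NF is violated.
No proper subset of a key has a non-prime attribute in its closure, so there is no partial dependency; 2NF holds.

2NF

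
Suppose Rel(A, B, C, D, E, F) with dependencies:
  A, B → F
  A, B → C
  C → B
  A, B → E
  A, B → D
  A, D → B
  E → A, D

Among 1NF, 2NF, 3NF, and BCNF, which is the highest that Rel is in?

Candidate keys: {A, B}, {A, C}, {A, D}, {E}. Prime attributes: {A, B, C, D, E}.
C → B: {C}⁺ = {B, C}, which is not all of the attributes, so the left side is not a superkey — BCNF is violated.
But every attribute on its right side ({B}) is prime, and the same holds for every other non-superkey FD, so 3NF still holds.

3NF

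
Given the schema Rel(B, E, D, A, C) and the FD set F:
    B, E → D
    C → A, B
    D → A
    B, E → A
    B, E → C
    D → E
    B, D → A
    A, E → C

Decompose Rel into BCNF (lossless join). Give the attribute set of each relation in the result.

{A, B, C}; {C, D, E}

Candidate keys of the original relation: {A, E}, {B, E}, {C, E}, {D}.
In {A, B, C, D, E}, {C} is not a superkey ({C}⁺ restricted to this set is {A, B, C}), so split on C → A, B into {A, B, C} and {C, D, E}.
{A, B, C} is in BCNF.
{C, D, E} is in BCNF.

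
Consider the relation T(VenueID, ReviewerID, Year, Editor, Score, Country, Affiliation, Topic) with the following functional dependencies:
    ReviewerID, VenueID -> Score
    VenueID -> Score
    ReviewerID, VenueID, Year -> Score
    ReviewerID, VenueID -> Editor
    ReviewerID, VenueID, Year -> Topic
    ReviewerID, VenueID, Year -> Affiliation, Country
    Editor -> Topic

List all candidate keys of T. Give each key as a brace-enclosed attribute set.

{ReviewerID, VenueID, Year} never appear on the right of any FD, so every key must include all of them.
{ReviewerID, VenueID, Year} is a candidate key since {ReviewerID, VenueID, Year}⁺ = {Affiliation, Country, Editor, ReviewerID, Score, Topic, VenueID, Year} covers every attribute.
No smaller or unrelated set reaches every attribute, so there are no other keys.

{ReviewerID, VenueID, Year}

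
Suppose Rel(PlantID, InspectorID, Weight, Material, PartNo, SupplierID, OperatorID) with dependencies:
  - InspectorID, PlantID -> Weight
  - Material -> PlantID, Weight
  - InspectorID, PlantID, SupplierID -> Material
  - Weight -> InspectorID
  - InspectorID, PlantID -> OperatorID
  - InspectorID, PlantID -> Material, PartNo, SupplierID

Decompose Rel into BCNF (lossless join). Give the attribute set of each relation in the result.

{InspectorID, Weight}; {Material, OperatorID, PartNo, PlantID, SupplierID, Weight}

Candidate keys of the original relation: {InspectorID, PlantID}, {Material}, {PlantID, Weight}.
In {InspectorID, Material, OperatorID, PartNo, PlantID, SupplierID, Weight}, {Weight} is not a superkey ({Weight}⁺ restricted to this set is {InspectorID, Weight}), so split on Weight -> InspectorID into {InspectorID, Weight} and {Material, OperatorID, PartNo, PlantID, SupplierID, Weight}.
{InspectorID, Weight}: every determinant is a superkey — BCNF.
{Material, OperatorID, PartNo, PlantID, SupplierID, Weight}: every determinant is a superkey — BCNF.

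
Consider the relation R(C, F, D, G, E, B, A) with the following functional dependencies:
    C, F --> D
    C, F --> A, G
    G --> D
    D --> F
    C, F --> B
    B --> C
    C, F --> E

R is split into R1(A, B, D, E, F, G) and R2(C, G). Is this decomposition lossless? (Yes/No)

R1 ∩ R2 = {G}; its closure under F is {D, F, G}.
R1 ⊄ {D, F, G} and R2 ⊄ {D, F, G}, so the split is lossy.

No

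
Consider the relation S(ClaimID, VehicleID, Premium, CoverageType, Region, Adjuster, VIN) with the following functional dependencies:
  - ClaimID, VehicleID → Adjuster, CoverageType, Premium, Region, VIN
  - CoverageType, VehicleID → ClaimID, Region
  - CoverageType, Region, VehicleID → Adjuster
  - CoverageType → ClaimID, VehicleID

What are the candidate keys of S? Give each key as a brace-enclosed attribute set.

{CoverageType}⁺ = {Adjuster, ClaimID, CoverageType, Premium, Region, VIN, VehicleID} — all of the relation — so {CoverageType} is a candidate key.
{ClaimID, VehicleID}⁺ = {Adjuster, ClaimID, CoverageType, Premium, Region, VIN, VehicleID} — all of the relation — so {ClaimID, VehicleID} is a candidate key.
Any other superkey properly contains one of these, so there are no further candidate keys.

{ClaimID, VehicleID}, {CoverageType}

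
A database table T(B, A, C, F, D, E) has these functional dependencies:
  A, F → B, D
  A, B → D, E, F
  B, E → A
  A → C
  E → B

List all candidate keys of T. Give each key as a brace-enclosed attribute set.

{A, B}, {A, F}, {E}

{E}⁺ = {A, B, C, D, E, F}, which is every attribute, so {E} is a candidate key.
{A, B}⁺ = {A, B, C, D, E, F}, which is every attribute, so {A, B} is a candidate key.
{A, F}⁺ = {A, B, C, D, E, F}, which is every attribute, so {A, F} is a candidate key.
No proper subset of any of these is a key, and no other minimal superkey exists.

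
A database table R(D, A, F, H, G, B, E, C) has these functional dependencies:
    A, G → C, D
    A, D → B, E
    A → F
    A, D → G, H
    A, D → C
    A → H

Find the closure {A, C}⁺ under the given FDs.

Start with {A, C}.
A → F applies; add {F} → now {A, C, F}.
A → H applies; add {H} → now {A, C, F, H}.
No further FD applies.

{A, C, F, H}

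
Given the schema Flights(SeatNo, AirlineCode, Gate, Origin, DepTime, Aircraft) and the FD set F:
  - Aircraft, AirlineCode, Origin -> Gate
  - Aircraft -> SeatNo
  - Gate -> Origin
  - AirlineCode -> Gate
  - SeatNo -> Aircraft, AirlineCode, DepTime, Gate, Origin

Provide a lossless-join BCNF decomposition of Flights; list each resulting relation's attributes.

Candidate keys of the original relation: {Aircraft}, {SeatNo}.
Within {Aircraft, AirlineCode, DepTime, Gate, Origin, SeatNo}: {Gate}⁺ ∩ {Aircraft, AirlineCode, DepTime, Gate, Origin, SeatNo} = {Gate, Origin}, not the whole set, so Gate -> Origin violates BCNF; decompose into {Gate, Origin} and {Aircraft, AirlineCode, DepTime, Gate, SeatNo}.
{Gate, Origin} is in BCNF.
Within {Aircraft, AirlineCode, DepTime, Gate, SeatNo}: {AirlineCode}⁺ ∩ {Aircraft, AirlineCode, DepTime, Gate, SeatNo} = {AirlineCode, Gate}, not the whole set, so AirlineCode -> Gate violates BCNF; decompose into {AirlineCode, Gate} and {Aircraft, AirlineCode, DepTime, SeatNo}.
{AirlineCode, Gate} is in BCNF.
{Aircraft, AirlineCode, DepTime, SeatNo} is in BCNF.

{Aircraft, AirlineCode, DepTime, SeatNo}; {AirlineCode, Gate}; {Gate, Origin}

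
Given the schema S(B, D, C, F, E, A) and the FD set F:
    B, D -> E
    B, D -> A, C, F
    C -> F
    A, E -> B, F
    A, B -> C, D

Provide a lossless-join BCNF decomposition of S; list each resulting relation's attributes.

Candidate keys of the original relation: {A, B}, {A, E}, {B, D}.
In {A, B, C, D, E, F}, {C} is not a superkey ({C}⁺ restricted to this set is {C, F}), so split on C -> F into {C, F} and {A, B, C, D, E}.
{C, F}: every determinant is a superkey — BCNF.
{A, B, C, D, E}: every determinant is a superkey — BCNF.

{A, B, C, D, E}; {C, F}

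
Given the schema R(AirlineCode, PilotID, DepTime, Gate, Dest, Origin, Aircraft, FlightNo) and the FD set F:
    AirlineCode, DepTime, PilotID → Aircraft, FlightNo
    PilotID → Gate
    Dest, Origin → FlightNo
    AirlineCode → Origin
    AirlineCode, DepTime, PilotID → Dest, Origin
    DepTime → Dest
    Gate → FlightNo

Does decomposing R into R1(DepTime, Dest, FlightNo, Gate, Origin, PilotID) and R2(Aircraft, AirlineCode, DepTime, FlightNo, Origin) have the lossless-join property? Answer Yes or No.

No

The shared attributes are {DepTime, FlightNo, Origin} and {DepTime, FlightNo, Origin}⁺ = {DepTime, Dest, FlightNo, Origin}.
R1 ⊄ {DepTime, Dest, FlightNo, Origin} and R2 ⊄ {DepTime, Dest, FlightNo, Origin}, so the split is lossy.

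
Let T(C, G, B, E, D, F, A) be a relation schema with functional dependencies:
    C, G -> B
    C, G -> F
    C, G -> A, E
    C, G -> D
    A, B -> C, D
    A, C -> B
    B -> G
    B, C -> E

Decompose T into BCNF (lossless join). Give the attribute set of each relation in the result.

{A, B, C, D, E, F}; {B, G}

Candidate keys of the original relation: {A, B}, {A, C}, {B, C}, {C, G}.
{A, B, C, D, E, F, G}: {B} determines {B, G} here but is not a superkey — split on B -> G, giving {B, G} and {A, B, C, D, E, F}.
{B, G} has no BCNF violation.
{A, B, C, D, E, F} has no BCNF violation.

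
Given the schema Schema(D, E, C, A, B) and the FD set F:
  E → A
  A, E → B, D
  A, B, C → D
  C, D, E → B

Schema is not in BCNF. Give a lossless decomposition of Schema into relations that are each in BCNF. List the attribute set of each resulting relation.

{A, B, D, E}; {C, E}

Candidate key of the original relation: {C, E}.
In {A, B, C, D, E}, {E} is not a superkey ({E}⁺ restricted to this set is {A, B, D, E}), so split on E → A, B, D into {A, B, D, E} and {C, E}.
{A, B, D, E} is in BCNF.
{C, E} is in BCNF.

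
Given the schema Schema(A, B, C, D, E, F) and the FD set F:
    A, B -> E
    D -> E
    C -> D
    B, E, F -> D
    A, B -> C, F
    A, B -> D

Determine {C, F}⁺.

{C, D, E, F}

Start with {C, F}.
C -> D applies; add {D} → now {C, D, F}.
D -> E applies; add {E} → now {C, D, E, F}.
No further FD applies.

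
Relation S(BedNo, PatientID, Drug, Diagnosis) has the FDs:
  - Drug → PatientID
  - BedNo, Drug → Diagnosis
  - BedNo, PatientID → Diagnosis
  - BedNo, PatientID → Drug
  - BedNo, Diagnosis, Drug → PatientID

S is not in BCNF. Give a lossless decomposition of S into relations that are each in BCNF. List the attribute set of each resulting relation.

{BedNo, Diagnosis, Drug}; {Drug, PatientID}

Candidate keys of the original relation: {BedNo, Drug}, {BedNo, PatientID}.
{BedNo, Diagnosis, Drug, PatientID}: {Drug} determines {Drug, PatientID} here but is not a superkey — split on Drug → PatientID, giving {Drug, PatientID} and {BedNo, Diagnosis, Drug}.
{Drug, PatientID} is in BCNF.
{BedNo, Diagnosis, Drug} is in BCNF.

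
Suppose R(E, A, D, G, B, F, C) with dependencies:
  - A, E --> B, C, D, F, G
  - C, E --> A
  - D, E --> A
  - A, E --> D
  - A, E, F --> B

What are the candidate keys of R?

{A, E}, {C, E}, {D, E}

Attributes never on any right-hand side: {E} — every candidate key must contain it.
{A, E} is a candidate key since {A, E}⁺ = {A, B, C, D, E, F, G} covers every attribute.
{C, E} is a candidate key since {C, E}⁺ = {A, B, C, D, E, F, G} covers every attribute.
{D, E} is a candidate key since {D, E}⁺ = {A, B, C, D, E, F, G} covers every attribute.
These are minimal and exhaustive — every other superkey contains one of them.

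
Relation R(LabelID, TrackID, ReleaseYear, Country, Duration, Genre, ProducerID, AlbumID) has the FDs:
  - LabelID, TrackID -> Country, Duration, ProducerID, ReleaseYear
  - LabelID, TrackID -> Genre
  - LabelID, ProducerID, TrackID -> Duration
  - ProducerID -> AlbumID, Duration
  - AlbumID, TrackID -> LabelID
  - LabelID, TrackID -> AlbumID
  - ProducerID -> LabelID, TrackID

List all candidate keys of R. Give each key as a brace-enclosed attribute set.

{AlbumID, TrackID}, {LabelID, TrackID}, {ProducerID}

{ProducerID} is a candidate key since {ProducerID}⁺ = {AlbumID, Country, Duration, Genre, LabelID, ProducerID, ReleaseYear, TrackID} covers every attribute.
{AlbumID, TrackID} is a candidate key since {AlbumID, TrackID}⁺ = {AlbumID, Country, Duration, Genre, LabelID, ProducerID, ReleaseYear, TrackID} covers every attribute.
{LabelID, TrackID} is a candidate key since {LabelID, TrackID}⁺ = {AlbumID, Country, Duration, Genre, LabelID, ProducerID, ReleaseYear, TrackID} covers every attribute.
No proper subset of any of these is a key, and no other minimal superkey exists.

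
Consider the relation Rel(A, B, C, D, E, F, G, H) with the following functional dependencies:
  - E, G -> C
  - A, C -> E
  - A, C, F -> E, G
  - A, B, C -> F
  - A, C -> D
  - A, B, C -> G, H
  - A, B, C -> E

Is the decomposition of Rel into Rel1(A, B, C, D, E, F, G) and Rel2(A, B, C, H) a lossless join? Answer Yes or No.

Yes

Common attributes: {A, B, C}; their closure is {A, B, C, D, E, F, G, H}.
Since Rel1 ⊆ {A, B, C, D, E, F, G, H}, the intersection is a superkey of Rel1; the decomposition is lossless.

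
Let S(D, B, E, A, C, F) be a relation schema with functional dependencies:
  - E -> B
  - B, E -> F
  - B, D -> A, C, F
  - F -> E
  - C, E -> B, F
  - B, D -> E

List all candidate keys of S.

{B, D}, {D, E}, {D, F}

No FD produces {D}, so it must be in every candidate key.
{B, D} is a candidate key since {B, D}⁺ = {A, B, C, D, E, F} covers every attribute.
{D, E} is a candidate key since {D, E}⁺ = {A, B, C, D, E, F} covers every attribute.
{D, F} is a candidate key since {D, F}⁺ = {A, B, C, D, E, F} covers every attribute.
These are minimal and exhaustive — every other superkey contains one of them.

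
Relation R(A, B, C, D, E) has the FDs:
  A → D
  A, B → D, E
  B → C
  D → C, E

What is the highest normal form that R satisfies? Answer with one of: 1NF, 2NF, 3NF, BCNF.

1NF

Candidate key: {A, B}. Prime attributes: {A, B}.
A → D: {A}⁺ = {A, C, D, E}, which is not all of the attributes, so the left side is not a superkey — BCNF is violated.
A → D has non-prime {D} on the right and a non-superkey on the left, so 3NF fails.
The proper key subset {A} of {A, B} determines non-prime {C, D, E}, so the relation is not even in 2NF.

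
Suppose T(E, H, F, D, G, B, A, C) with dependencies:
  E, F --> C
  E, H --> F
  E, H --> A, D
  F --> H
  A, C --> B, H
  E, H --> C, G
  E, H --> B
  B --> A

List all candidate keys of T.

{E} never appears on the right of any FD, so every key must include it.
{E, F} is a candidate key since {E, F}⁺ = {A, B, C, D, E, F, G, H} covers every attribute.
{E, H} is a candidate key since {E, H}⁺ = {A, B, C, D, E, F, G, H} covers every attribute.
{A, C, E} is a candidate key since {A, C, E}⁺ = {A, B, C, D, E, F, G, H} covers every attribute.
{B, C, E} is a candidate key since {B, C, E}⁺ = {A, B, C, D, E, F, G, H} covers every attribute.
These are minimal and exhaustive — every other superkey contains one of them.

{A, C, E}, {B, C, E}, {E, F}, {E, H}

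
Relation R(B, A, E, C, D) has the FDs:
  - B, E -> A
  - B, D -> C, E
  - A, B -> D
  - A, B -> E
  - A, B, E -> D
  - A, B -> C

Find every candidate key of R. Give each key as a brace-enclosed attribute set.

{A, B}, {B, D}, {B, E}

No FD produces {B}, so it must be in every candidate key.
Closure of {A, B} is {A, B, C, D, E}, the whole schema; {A, B} is a candidate key.
Closure of {B, D} is {A, B, C, D, E}, the whole schema; {B, D} is a candidate key.
Closure of {B, E} is {A, B, C, D, E}, the whole schema; {B, E} is a candidate key.
These are minimal and exhaustive — every other superkey contains one of them.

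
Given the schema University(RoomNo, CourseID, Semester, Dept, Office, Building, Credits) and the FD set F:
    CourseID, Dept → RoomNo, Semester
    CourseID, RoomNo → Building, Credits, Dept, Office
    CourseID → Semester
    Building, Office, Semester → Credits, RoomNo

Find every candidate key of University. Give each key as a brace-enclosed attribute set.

{Building, CourseID, Office}, {CourseID, Dept}, {CourseID, RoomNo}

{CourseID} never appears on the right of any FD, so every key must include it.
{CourseID, Dept}⁺ = {Building, CourseID, Credits, Dept, Office, RoomNo, Semester}, which is every attribute, so {CourseID, Dept} is a candidate key.
{CourseID, RoomNo}⁺ = {Building, CourseID, Credits, Dept, Office, RoomNo, Semester}, which is every attribute, so {CourseID, RoomNo} is a candidate key.
{Building, CourseID, Office}⁺ = {Building, CourseID, Credits, Dept, Office, RoomNo, Semester}, which is every attribute, so {Building, CourseID, Office} is a candidate key.
No proper subset of any of these is a key, and no other minimal superkey exists.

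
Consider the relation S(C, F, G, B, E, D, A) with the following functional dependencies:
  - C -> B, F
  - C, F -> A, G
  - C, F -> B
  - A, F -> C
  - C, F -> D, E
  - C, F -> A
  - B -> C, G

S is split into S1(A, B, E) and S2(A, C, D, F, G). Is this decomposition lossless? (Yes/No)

No

S1 ∩ S2 = {A}; its closure under F is {A}.
The closure covers neither S1 nor S2 entirely; the join is not lossless.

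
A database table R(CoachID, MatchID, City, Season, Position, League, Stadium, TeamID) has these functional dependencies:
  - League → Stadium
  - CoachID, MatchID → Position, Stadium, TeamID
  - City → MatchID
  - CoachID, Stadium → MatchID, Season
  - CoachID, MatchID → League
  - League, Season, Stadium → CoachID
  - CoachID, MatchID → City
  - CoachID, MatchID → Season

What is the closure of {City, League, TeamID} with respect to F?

Start with {City, League, TeamID}.
League → Stadium applies; add {Stadium} → now {City, League, Stadium, TeamID}.
City → MatchID applies; add {MatchID} → now {City, League, MatchID, Stadium, TeamID}.
No further FD applies.

{City, League, MatchID, Stadium, TeamID}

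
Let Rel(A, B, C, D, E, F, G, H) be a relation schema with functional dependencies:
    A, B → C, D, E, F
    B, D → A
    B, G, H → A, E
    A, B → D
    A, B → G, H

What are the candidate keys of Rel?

No FD produces {B}, so it must be in every candidate key.
{A, B}⁺ = {A, B, C, D, E, F, G, H}, which is every attribute, so {A, B} is a candidate key.
{B, D}⁺ = {A, B, C, D, E, F, G, H}, which is every attribute, so {B, D} is a candidate key.
{B, G, H}⁺ = {A, B, C, D, E, F, G, H}, which is every attribute, so {B, G, H} is a candidate key.
Any other superkey properly contains one of these, so there are no further candidate keys.

{A, B}, {B, D}, {B, G, H}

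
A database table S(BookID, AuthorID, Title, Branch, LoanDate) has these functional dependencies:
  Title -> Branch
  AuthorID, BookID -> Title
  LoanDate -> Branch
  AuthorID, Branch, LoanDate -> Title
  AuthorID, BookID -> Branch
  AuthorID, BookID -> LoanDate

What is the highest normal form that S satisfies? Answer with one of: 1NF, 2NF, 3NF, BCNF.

Candidate key: {AuthorID, BookID}. Prime attributes: {AuthorID, BookID}.
Title -> Branch breaks BCNF: {Title}⁺ = {Branch, Title}, so {Title} is not a superkey.
Because {Branch} is non-prime and the left side of Title -> Branch is not a superkey, the relation is not in 3NF.
No non-prime attribute depends on a proper subset of any candidate key, so 2NF holds.

2NF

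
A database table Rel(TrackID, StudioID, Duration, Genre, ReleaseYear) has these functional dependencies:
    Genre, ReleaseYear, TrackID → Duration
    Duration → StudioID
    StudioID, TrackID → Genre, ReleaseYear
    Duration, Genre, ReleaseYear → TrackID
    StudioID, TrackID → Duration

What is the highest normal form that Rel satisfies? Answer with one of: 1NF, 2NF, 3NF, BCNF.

3NF

Candidate keys: {Duration, Genre, ReleaseYear}, {Duration, TrackID}, {Genre, ReleaseYear, TrackID}, {StudioID, TrackID}. Prime attributes: {Duration, Genre, ReleaseYear, StudioID, TrackID}.
Duration → StudioID: {Duration}⁺ = {Duration, StudioID}, which is not all of the attributes, so the left side is not a superkey — BCNF is violated.
But every attribute on its right side ({StudioID}) is prime, and the same holds for every other non-superkey FD, so 3NF still holds.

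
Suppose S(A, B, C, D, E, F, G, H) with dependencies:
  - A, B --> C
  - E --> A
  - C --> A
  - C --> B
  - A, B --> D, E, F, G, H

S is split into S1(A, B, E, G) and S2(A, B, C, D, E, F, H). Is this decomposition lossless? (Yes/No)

Common attributes: {A, B, E}; their closure is {A, B, C, D, E, F, G, H}.
S1 is contained in that closure, so S1 ∩ S2 --> S1 holds and the join is lossless.

Yes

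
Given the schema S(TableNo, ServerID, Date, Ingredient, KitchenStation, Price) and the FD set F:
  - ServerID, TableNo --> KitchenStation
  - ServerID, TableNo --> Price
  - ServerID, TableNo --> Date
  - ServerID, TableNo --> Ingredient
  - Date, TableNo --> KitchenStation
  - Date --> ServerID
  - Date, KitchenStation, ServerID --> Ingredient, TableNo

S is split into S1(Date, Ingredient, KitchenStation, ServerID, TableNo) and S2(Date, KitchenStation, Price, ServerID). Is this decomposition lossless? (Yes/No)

Yes

The shared attributes are {Date, KitchenStation, ServerID} and {Date, KitchenStation, ServerID}⁺ = {Date, Ingredient, KitchenStation, Price, ServerID, TableNo}.
This includes all of S1, so the common attributes are a superkey of S1 — the join is lossless.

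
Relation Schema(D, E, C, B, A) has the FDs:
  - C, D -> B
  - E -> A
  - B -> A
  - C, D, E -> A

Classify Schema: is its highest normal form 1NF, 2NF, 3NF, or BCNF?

Candidate key: {C, D, E}. Prime attributes: {C, D, E}.
C, D -> B breaks BCNF: {C, D}⁺ = {A, B, C, D}, so {C, D} is not a superkey.
Because {B} is non-prime and the left side of C, D -> B is not a superkey, the relation is not in 3NF.
{E} is a proper subset of the key {C, D, E}, and {E}⁺ contains the non-prime attribute {A} — a partial dependency, so 2NF is violated.

1NF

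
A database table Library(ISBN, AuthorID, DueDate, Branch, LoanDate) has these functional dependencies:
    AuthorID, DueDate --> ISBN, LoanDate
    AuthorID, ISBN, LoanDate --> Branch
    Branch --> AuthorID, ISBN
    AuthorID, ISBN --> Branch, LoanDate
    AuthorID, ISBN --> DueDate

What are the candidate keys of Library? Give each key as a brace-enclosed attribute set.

{AuthorID, DueDate}, {AuthorID, ISBN}, {Branch}

{Branch} is a candidate key since {Branch}⁺ = {AuthorID, Branch, DueDate, ISBN, LoanDate} covers every attribute.
{AuthorID, DueDate} is a candidate key since {AuthorID, DueDate}⁺ = {AuthorID, Branch, DueDate, ISBN, LoanDate} covers every attribute.
{AuthorID, ISBN} is a candidate key since {AuthorID, ISBN}⁺ = {AuthorID, Branch, DueDate, ISBN, LoanDate} covers every attribute.
These are minimal and exhaustive — every other superkey contains one of them.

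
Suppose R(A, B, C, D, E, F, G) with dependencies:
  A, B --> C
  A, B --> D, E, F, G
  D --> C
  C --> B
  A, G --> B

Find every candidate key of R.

{A, B}, {A, C}, {A, D}, {A, G}

Attributes never on any right-hand side: {A} — every candidate key must contain it.
Closure of {A, B} is {A, B, C, D, E, F, G}, the whole schema; {A, B} is a candidate key.
Closure of {A, C} is {A, B, C, D, E, F, G}, the whole schema; {A, C} is a candidate key.
Closure of {A, D} is {A, B, C, D, E, F, G}, the whole schema; {A, D} is a candidate key.
Closure of {A, G} is {A, B, C, D, E, F, G}, the whole schema; {A, G} is a candidate key.
Any other superkey properly contains one of these, so there are no further candidate keys.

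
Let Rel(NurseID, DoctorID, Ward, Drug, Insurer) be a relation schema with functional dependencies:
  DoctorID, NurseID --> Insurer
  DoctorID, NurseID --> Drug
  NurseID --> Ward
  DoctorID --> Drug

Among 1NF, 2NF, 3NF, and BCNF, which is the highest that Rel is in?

1NF

Candidate key: {DoctorID, NurseID}. Prime attributes: {DoctorID, NurseID}.
NurseID --> Ward: {NurseID}⁺ = {NurseID, Ward}, which is not all of the attributes, so the left side is not a superkey — BCNF is violated.
Because {Ward} is non-prime and the left side of NurseID --> Ward is not a superkey, the relation is not in 3NF.
{DoctorID} is a proper subset of the key {DoctorID, NurseID}, and {DoctorID}⁺ contains the non-prime attribute {Drug} — a partial dependency, so 2NF is violated.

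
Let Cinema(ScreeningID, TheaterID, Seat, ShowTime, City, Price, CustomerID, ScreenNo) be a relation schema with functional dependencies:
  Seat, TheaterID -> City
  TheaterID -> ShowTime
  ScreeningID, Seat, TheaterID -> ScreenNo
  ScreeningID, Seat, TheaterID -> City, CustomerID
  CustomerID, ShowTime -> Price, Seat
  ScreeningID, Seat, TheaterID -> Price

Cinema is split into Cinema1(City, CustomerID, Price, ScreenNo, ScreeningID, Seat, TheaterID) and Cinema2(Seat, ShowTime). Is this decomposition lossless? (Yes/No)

No

Common attributes: {Seat}; their closure is {Seat}.
Neither Cinema1 nor Cinema2 is contained in that closure, so the decomposition is lossy.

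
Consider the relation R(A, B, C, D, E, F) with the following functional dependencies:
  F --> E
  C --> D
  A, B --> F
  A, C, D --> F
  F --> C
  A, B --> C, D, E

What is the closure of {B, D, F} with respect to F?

{B, C, D, E, F}

Start with {B, D, F}.
F --> E applies; add {E} → now {B, D, E, F}.
F --> C applies; add {C} → now {B, C, D, E, F}.
No further FD applies.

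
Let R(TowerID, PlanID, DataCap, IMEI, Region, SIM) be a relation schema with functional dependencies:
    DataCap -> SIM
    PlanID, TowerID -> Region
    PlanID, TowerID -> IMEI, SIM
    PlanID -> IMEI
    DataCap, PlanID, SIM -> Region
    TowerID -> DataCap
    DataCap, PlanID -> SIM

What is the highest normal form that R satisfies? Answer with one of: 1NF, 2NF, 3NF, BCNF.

Candidate key: {PlanID, TowerID}. Prime attributes: {PlanID, TowerID}.
For DataCap -> SIM we have {DataCap}⁺ = {DataCap, SIM}; {DataCap} is not a superkey, so BCNF fails.
Because {SIM} is non-prime and the left side of DataCap -> SIM is not a superkey, the relation is not in 3NF.
The proper key subset {PlanID} of {PlanID, TowerID} determines non-prime {IMEI}, so the relation is not even in 2NF.

1NF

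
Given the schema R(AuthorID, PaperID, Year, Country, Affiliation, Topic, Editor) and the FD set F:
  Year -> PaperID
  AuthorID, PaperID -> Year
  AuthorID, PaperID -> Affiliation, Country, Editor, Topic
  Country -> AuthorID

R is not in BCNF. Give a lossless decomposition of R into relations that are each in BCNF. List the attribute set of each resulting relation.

Candidate keys of the original relation: {AuthorID, PaperID}, {AuthorID, Year}, {Country, PaperID}, {Country, Year}.
In {Affiliation, AuthorID, Country, Editor, PaperID, Topic, Year}, {Year} is not a superkey ({Year}⁺ restricted to this set is {PaperID, Year}), so split on Year -> PaperID into {PaperID, Year} and {Affiliation, AuthorID, Country, Editor, Topic, Year}.
{PaperID, Year}: every determinant is a superkey — BCNF.
In {Affiliation, AuthorID, Country, Editor, Topic, Year}, {Country} is not a superkey ({Country}⁺ restricted to this set is {AuthorID, Country}), so split on Country -> AuthorID into {AuthorID, Country} and {Affiliation, Country, Editor, Topic, Year}.
{AuthorID, Country}: every determinant is a superkey — BCNF.
{Affiliation, Country, Editor, Topic, Year}: every determinant is a superkey — BCNF.

{Affiliation, Country, Editor, Topic, Year}; {AuthorID, Country}; {PaperID, Year}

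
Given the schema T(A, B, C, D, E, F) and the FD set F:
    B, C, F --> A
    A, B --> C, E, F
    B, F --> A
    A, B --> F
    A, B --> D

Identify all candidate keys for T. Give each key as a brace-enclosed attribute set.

Attributes never on any right-hand side: {B} — every candidate key must contain it.
{A, B}⁺ = {A, B, C, D, E, F} — all of the relation — so {A, B} is a candidate key.
{B, F}⁺ = {A, B, C, D, E, F} — all of the relation — so {B, F} is a candidate key.
No proper subset of any of these is a key, and no other minimal superkey exists.

{A, B}, {B, F}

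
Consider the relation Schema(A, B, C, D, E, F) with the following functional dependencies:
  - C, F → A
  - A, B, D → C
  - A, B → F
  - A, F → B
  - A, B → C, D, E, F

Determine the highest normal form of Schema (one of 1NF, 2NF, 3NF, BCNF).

BCNF

Candidate keys: {A, B}, {A, F}, {C, F}. Prime attributes: {A, B, C, F}.
Every FD has a superkey on the left, so the relation is in BCNF.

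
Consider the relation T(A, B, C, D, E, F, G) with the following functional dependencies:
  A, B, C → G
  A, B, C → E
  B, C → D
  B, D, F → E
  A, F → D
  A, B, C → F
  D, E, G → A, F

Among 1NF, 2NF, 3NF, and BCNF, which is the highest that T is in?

1NF

Candidate keys: {A, B, C}, {B, C, E, G}, {B, C, F, G}. Prime attributes: {A, B, C, E, F, G}.
B, C → D: {B, C}⁺ = {B, C, D}, which is not all of the attributes, so the left side is not a superkey — BCNF is violated.
Because {D} is non-prime and the left side of B, C → D is not a superkey, the relation is not in 3NF.
{B, C} is a proper subset of the key {A, B, C}, and {B, C}⁺ contains the non-prime attribute {D} — a partial dependency, so 2NF is violated.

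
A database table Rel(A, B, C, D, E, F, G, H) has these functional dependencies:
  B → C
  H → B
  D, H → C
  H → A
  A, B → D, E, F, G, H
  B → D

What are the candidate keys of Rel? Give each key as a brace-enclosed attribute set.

{A, B}, {H}

Closure of {H} is {A, B, C, D, E, F, G, H}, the whole schema; {H} is a candidate key.
Closure of {A, B} is {A, B, C, D, E, F, G, H}, the whole schema; {A, B} is a candidate key.
These are minimal and exhaustive — every other superkey contains one of them.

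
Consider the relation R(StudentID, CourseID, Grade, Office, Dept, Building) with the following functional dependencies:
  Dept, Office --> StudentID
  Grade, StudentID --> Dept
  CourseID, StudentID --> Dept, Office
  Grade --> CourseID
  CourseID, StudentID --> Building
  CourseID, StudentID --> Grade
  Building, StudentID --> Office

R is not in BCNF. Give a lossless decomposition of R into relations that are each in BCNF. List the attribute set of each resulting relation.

Candidate keys of the original relation: {CourseID, Dept, Office}, {CourseID, StudentID}, {Dept, Grade, Office}, {Grade, StudentID}.
Within {Building, CourseID, Dept, Grade, Office, StudentID}: {Dept, Office}⁺ ∩ {Building, CourseID, Dept, Grade, Office, StudentID} = {Dept, Office, StudentID}, not the whole set, so Dept, Office --> StudentID violates BCNF; decompose into {Dept, Office, StudentID} and {Building, CourseID, Dept, Grade, Office}.
{Dept, Office, StudentID}: every determinant is a superkey — BCNF.
Within {Building, CourseID, Dept, Grade, Office}: {Grade}⁺ ∩ {Building, CourseID, Dept, Grade, Office} = {CourseID, Grade}, not the whole set, so Grade --> CourseID violates BCNF; decompose into {CourseID, Grade} and {Building, Dept, Grade, Office}.
{CourseID, Grade}: every determinant is a superkey — BCNF.
{Building, Dept, Grade, Office}: every determinant is a superkey — BCNF.

{Building, Dept, Grade, Office}; {CourseID, Grade}; {Dept, Office, StudentID}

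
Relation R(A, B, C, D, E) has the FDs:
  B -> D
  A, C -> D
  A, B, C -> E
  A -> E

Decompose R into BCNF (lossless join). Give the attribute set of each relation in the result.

{A, B, C}; {A, E}; {B, D}

Candidate key of the original relation: {A, B, C}.
In {A, B, C, D, E}, {B} is not a superkey ({B}⁺ restricted to this set is {B, D}), so split on B -> D into {B, D} and {A, B, C, E}.
{B, D} has no BCNF violation.
In {A, B, C, E}, {A, C} is not a superkey ({A, C}⁺ restricted to this set is {A, C, E}), so split on A, C -> E into {A, C, E} and {A, B, C}.
In {A, C, E}, {A} is not a superkey ({A}⁺ restricted to this set is {A, E}), so split on A -> E into {A, E} and {A, C}.
{A, E} has no BCNF violation.
{A, C} has no BCNF violation.
{A, B, C} has no BCNF violation.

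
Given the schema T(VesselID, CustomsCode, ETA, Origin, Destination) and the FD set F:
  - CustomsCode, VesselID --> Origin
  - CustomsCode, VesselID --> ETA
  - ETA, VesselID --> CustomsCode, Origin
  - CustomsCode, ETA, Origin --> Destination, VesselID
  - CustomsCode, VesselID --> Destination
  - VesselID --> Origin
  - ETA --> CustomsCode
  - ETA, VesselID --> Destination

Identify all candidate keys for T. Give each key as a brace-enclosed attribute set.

Closure of {CustomsCode, VesselID} is {CustomsCode, Destination, ETA, Origin, VesselID}, the whole schema; {CustomsCode, VesselID} is a candidate key.
Closure of {ETA, Origin} is {CustomsCode, Destination, ETA, Origin, VesselID}, the whole schema; {ETA, Origin} is a candidate key.
Closure of {ETA, VesselID} is {CustomsCode, Destination, ETA, Origin, VesselID}, the whole schema; {ETA, VesselID} is a candidate key.
No proper subset of any of these is a key, and no other minimal superkey exists.

{CustomsCode, VesselID}, {ETA, Origin}, {ETA, VesselID}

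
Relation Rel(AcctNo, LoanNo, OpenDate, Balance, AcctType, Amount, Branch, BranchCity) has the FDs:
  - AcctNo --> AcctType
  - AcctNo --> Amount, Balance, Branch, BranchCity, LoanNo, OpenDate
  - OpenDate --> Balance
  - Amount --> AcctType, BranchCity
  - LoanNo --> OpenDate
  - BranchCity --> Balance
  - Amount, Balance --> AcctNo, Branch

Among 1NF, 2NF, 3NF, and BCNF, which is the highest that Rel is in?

Candidate keys: {AcctNo}, {Amount}. Prime attributes: {AcctNo, Amount}.
For OpenDate --> Balance we have {OpenDate}⁺ = {Balance, OpenDate}; {OpenDate} is not a superkey, so BCNF fails.
Because {Balance} is non-prime and the left side of OpenDate --> Balance is not a superkey, the relation is not in 3NF.
With only single-attribute keys there can be no partial dependency, so 2NF holds.

2NF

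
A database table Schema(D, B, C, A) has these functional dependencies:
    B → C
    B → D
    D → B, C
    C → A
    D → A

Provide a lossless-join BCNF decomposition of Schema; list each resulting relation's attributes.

{A, C}; {B, C, D}

Candidate keys of the original relation: {B}, {D}.
{A, B, C, D}: {C} determines {A, C} here but is not a superkey — split on C → A, giving {A, C} and {B, C, D}.
{A, C}: every determinant is a superkey — BCNF.
{B, C, D}: every determinant is a superkey — BCNF.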